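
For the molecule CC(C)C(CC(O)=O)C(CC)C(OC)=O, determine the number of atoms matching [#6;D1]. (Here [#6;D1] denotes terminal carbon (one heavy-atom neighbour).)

4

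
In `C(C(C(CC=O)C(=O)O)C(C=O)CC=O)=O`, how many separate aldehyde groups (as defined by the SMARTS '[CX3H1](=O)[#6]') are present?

4

[CX3H1](=O)[#6] is the SMARTS for an aldehyde: an sp2 carbon with one H, double-bonded to O and single-bonded to carbon.
The molecule carries 4 separate instances of an aldehyde (-CHO) meeting every constraint; each maps to a distinct set of atoms, giving 4 matches.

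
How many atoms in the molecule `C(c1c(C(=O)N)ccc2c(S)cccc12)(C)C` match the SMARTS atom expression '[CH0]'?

1

The query [CH0] means: aliphatic carbon with no attached hydrogen.
Check the 17 heavy atoms by environment: 5× c (aromatic, H0) → no; 5× c (aromatic, H1) → no; 1× S (H1) → no; 1× C (H1) → no; 2× C (H3) → no; 1× C (H0) → match; 1× O (H0) → no; 1× N (H2) → no.
That gives 1 matching atom.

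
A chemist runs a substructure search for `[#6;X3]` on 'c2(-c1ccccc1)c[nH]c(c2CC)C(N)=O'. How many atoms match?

11

The query [#6;X3] means: any carbon (aromatic or not) with three total connections.
Check the 16 heavy atoms by environment: 1× n (aromatic, X3) → no; 10× c (aromatic, X3) → match; 2× C (X4) → no; 1× C (X3) → match; 1× O (X1) → no; 1× N (X3) → no.
Summing the matching environments: 10 + 1 = 11 matching atoms.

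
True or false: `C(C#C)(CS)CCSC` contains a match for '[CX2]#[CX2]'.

True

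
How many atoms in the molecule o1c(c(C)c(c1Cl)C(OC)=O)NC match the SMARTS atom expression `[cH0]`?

4

The query [cH0] means: aromatic carbon with no attached hydrogen (substituted or ring-fusion).
Check the 13 heavy atoms by environment: 1× o (aromatic, H0) → no; 4× c (aromatic, H0) → match; 1× N (H1) → no; 3× C (H3) → no; 1× C (H0) → no; 2× O (H0) → no; 1× Cl (H0) → no.
That gives 4 matching atoms.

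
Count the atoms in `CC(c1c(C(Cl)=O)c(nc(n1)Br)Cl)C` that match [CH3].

The query [CH3] means: aliphatic carbon with exactly three hydrogens.
Check the 14 heavy atoms by environment: 2× n (aromatic, H0) → no; 4× c (aromatic, H0) → no; 1× Br (H0) → no; 1× C (H1) → no; 2× C (H3) → match; 1× C (H0) → no; 1× O (H0) → no; 2× Cl (H0) → no.
That gives 2 matching atoms.

2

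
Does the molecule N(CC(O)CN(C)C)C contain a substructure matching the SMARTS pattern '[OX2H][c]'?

The pattern [OX2H][c] describes a hydroxyl oxygen attached to an aromatic carbon — a phenol.
The closest candidate here is a hydroxyl group (-OH), but the -OH is on an aliphatic carbon, not an aromatic c. No other fragment satisfies the full query, so there is no match.

No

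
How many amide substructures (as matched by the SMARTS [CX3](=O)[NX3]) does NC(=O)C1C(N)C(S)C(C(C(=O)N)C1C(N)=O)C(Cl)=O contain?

3

[CX3](=O)[NX3] is the SMARTS for an amide: a carbonyl carbon bonded to a trivalent nitrogen.
The molecule carries 3 separate instances of a primary amide (-C(=O)NH2) meeting every constraint; each maps to a distinct set of atoms, giving 3 matches.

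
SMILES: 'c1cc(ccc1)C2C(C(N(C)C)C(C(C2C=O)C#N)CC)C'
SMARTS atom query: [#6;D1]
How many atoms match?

4

The query [#6;D1] means: carbon bonded to exactly one heavy atom.
Check the 22 heavy atoms by environment: 6× C (D3) → no; 3× C (D2) → no; 4× C (D1) → match; 1× N (D1) → no; 1× N (D3) → no; 1× c (aromatic, D3) → no; 5× c (aromatic, D2) → no; 1× O (D1) → no.
That gives 4 matching atoms.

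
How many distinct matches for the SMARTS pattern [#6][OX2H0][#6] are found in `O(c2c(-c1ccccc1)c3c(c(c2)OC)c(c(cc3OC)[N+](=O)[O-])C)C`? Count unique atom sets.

3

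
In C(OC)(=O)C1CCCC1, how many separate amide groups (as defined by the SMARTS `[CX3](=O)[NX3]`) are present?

[CX3](=O)[NX3] is the SMARTS for an amide: a carbonyl carbon bonded to a trivalent nitrogen.
The molecule has a methyl-ester group (-C(=O)OCH3), but the carbonyl is bonded to O, not to an NX3 nitrogen; nothing else fits, so there are 0 matches.

0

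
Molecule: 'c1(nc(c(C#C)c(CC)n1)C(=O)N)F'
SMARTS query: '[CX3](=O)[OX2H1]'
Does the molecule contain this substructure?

No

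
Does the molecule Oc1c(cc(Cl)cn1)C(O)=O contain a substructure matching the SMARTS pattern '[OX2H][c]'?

Yes

The pattern [OX2H][c] describes a hydroxyl oxygen attached to an aromatic carbon — a phenol.
The molecule carries a hydroxyl group (-OH), whose atoms satisfy every constraint of the query, so the pattern matches.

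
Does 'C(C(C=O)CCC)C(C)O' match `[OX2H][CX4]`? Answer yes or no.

The pattern [OX2H][CX4] describes a hydroxyl oxygen bound to an sp3 (X4) carbon — an aliphatic alcohol.
The molecule carries a hydroxyl group (-OH), whose atoms satisfy every constraint of the query, so the pattern matches.

Yes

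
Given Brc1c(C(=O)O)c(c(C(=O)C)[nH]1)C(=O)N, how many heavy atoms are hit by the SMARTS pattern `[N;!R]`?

1

The query [N;!R] means: aliphatic nitrogen not in a ring.
Check the 15 heavy atoms by environment: 1× n (aromatic, in 5-ring) → no; 4× c (aromatic, in 5-ring) → no; 4× C (acyclic) → no; 4× O (acyclic) → no; 1× N (acyclic) → match; 1× Br (acyclic) → no.
That gives 1 matching atom.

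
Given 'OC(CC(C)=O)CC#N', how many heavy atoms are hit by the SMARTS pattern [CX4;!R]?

4

The query [CX4;!R] means: aliphatic carbon with four total connections, not in a ring.
Check the 9 heavy atoms by environment: 4× C (X4, acyclic) → match; 1× C (X2, acyclic) → no; 1× N (X1, acyclic) → no; 1× O (X2, acyclic) → no; 1× C (X3, acyclic) → no; 1× O (X1, acyclic) → no.
That gives 4 matching atoms.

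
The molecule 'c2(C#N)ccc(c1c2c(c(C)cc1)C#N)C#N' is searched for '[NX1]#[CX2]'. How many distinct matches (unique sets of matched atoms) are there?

3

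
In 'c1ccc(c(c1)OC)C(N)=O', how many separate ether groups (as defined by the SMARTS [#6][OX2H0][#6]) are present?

1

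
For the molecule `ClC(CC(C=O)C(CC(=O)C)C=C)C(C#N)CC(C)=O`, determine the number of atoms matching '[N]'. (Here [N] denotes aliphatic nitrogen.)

1

The query [N] means: uppercase N matches aliphatic (non-aromatic) nitrogen only.
Check the 20 heavy atoms by environment: 15× C → no; 1× Cl → no; 1× N → match; 3× O → no.
That gives 1 matching atom.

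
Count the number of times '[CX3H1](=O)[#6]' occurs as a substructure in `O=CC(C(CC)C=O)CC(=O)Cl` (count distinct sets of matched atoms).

[CX3H1](=O)[#6] is the SMARTS for an aldehyde: an sp2 carbon with one H, double-bonded to O and single-bonded to carbon.
The molecule carries 2 separate instances of an aldehyde (-CHO) meeting every constraint; each maps to a distinct set of atoms, giving 2 matches.

2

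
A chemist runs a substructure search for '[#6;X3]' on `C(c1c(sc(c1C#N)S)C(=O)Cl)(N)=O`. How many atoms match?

6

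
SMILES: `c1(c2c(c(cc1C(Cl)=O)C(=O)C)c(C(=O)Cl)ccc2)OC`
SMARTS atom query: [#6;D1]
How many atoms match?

The query [#6;D1] means: carbon bonded to exactly one heavy atom.
Check the 21 heavy atoms by environment: 6× c (aromatic, D3) → no; 4× c (aromatic, D2) → no; 3× C (D3) → no; 3× O (D1) → no; 2× C (D1) → match; 2× Cl (D1) → no; 1× O (D2) → no.
That gives 2 matching atoms.

2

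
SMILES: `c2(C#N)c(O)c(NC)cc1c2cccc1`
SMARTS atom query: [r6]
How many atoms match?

Check the 15 heavy atoms by environment: 10× c (aromatic, in 6-ring) → match; 2× N (acyclic) → no; 2× C (acyclic) → no; 1× O (acyclic) → no.
That gives 10 matching atoms.

10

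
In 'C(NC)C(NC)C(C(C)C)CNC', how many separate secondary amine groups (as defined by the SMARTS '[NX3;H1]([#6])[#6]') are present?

3

[NX3;H1]([#6])[#6] is the SMARTS for a secondary amine: a trivalent nitrogen with one H, bonded to two carbons.
The molecule carries 3 separate instances of an N-methylamino group (-NHCH3) meeting every constraint; each maps to a distinct set of atoms, giving 3 matches.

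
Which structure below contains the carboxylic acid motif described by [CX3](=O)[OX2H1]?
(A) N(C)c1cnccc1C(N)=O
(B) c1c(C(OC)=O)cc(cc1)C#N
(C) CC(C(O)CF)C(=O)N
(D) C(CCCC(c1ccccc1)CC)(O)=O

D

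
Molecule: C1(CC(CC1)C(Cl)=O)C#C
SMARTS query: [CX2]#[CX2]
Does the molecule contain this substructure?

Yes

The pattern [CX2]#[CX2] describes a carbon-carbon triple bond — an alkyne.
The molecule carries an ethynyl group (-C#CH), whose atoms satisfy every constraint of the query, so the pattern matches.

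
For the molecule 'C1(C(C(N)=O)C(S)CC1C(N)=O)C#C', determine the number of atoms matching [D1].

The query [D1] means: atom with exactly one heavy-atom neighbour (degree 1).
Check the 14 heavy atoms by environment: 6× C (D3) → no; 2× C (D2) → no; 2× O (D1) → match; 2× N (D1) → match; 1× C (D1) → match; 1× S (D1) → match.
Summing the matching environments: 2 + 2 + 1 + 1 = 6 matching atoms.

6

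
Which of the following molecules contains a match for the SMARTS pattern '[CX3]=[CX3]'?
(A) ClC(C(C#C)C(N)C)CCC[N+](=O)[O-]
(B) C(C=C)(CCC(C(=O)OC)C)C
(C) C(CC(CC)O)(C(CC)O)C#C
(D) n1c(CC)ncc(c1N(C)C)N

B

[CX3]=[CX3] describes a non-aromatic C=C double bond between two sp2 carbons (an alkene).
(A) has an ethynyl group (-C#CH) but the C-C bond is a triple bond, not a double bond.
(B) contains a vinyl group (-CH=CH2), which satisfies every atom and bond constraint.
(C) has an ethynyl group (-C#CH) but the C-C bond is a triple bond, not a double bond.
(D) has an ethyl group (-CH2CH3) but its C-C bond is a single bond between CX4 carbons, not CX3=CX3.
So the answer is (B).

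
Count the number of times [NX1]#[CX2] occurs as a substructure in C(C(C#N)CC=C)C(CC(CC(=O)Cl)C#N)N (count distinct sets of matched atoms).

2

[NX1]#[CX2] is the SMARTS for a nitrile: a nitrogen triple-bonded to a two-connected carbon.
The molecule carries 2 separate instances of a nitrile (-C#N) meeting every constraint; each maps to a distinct set of atoms, giving 2 matches.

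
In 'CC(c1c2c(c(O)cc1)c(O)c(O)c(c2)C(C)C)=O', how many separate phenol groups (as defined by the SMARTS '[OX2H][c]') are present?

3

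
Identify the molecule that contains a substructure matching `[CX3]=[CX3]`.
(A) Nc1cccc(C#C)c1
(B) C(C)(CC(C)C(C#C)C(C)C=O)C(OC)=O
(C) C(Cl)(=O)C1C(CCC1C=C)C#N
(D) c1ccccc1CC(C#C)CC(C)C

C

[CX3]=[CX3] describes a non-aromatic C=C double bond between two sp2 carbons (an alkene).
(A) has an ethynyl group (-C#CH) but the C-C bond is a triple bond, not a double bond.
(B) has an ethynyl group (-C#CH) but the C-C bond is a triple bond, not a double bond.
(C) contains a vinyl group (-CH=CH2), which satisfies every atom and bond constraint.
(D) has an ethynyl group (-C#CH) but the C-C bond is a triple bond, not a double bond.
So the answer is (C).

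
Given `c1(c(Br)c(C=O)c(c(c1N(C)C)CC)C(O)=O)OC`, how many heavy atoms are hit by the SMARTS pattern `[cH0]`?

The query [cH0] means: aromatic carbon with no attached hydrogen (substituted or ring-fusion).
Check the 19 heavy atoms by environment: 6× c (aromatic, H0) → match; 1× C (H0) → no; 3× O (H0) → no; 1× O (H1) → no; 1× C (H2) → no; 4× C (H3) → no; 1× Br (H0) → no; 1× C (H1) → no; 1× N (H0) → no.
That gives 6 matching atoms.

6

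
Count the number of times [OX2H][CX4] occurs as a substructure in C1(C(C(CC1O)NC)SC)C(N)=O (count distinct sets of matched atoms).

1

[OX2H][CX4] is the SMARTS for an aliphatic alcohol: a hydroxyl oxygen bound to an sp3 (X4) carbon.
Exactly one fragment in the molecule meets all constraints, giving 1 match.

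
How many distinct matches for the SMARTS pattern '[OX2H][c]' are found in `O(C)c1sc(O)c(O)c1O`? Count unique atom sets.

3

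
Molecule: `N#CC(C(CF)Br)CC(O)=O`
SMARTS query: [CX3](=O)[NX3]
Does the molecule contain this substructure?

No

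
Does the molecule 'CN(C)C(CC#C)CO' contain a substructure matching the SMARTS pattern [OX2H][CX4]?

Yes

The pattern [OX2H][CX4] describes a hydroxyl oxygen bound to an sp3 (X4) carbon — an aliphatic alcohol.
The molecule carries a hydroxyl group (-OH), whose atoms satisfy every constraint of the query, so the pattern matches.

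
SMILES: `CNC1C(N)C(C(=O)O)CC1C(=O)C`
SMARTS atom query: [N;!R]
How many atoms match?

The query [N;!R] means: aliphatic nitrogen not in a ring.
Check the 14 heavy atoms by environment: 5× C (in 5-ring) → no; 2× N (acyclic) → match; 4× C (acyclic) → no; 3× O (acyclic) → no.
That gives 2 matching atoms.

2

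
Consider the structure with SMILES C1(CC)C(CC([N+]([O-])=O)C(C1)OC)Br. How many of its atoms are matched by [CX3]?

0

The query [CX3] means: C with X3: aliphatic carbon with exactly 3 total connections.
Check the 14 heavy atoms by environment: 9× C (X4) → no; 1× N (charge +1, X3) → no; 1× O (charge -1, X1) → no; 1× O (X1) → no; 1× Br (X1) → no; 1× O (X2) → no.
No environment satisfies the query, so 0 matching atoms.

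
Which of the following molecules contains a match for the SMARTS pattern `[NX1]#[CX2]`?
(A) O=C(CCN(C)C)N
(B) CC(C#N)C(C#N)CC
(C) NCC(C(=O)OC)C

[NX1]#[CX2] describes a nitrogen triple-bonded to a two-connected carbon (a nitrile).
(A) has a primary amide (-C(=O)NH2) but the nitrogen is NX3, not NX1.
(B) contains a nitrile (-C#N), which satisfies every atom and bond constraint.
(C) has a primary amino group (-NH2) but the nitrogen is NX3 (three connections), not NX1 triple-bonded.
So the answer is (B).

B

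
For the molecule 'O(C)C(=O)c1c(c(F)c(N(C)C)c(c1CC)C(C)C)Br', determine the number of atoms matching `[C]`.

9

The query [C] means: uppercase C matches aliphatic (non-aromatic) carbon only.
Check the 20 heavy atoms by environment: 6× c (aromatic) → no; 1× Br → no; 9× C → match; 1× F → no; 1× N → no; 2× O → no.
That gives 9 matching atoms.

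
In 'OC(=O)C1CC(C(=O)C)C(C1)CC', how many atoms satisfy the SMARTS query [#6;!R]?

The query [#6;!R] means: carbon not in any ring.
Check the 13 heavy atoms by environment: 5× C (in 5-ring) → no; 5× C (acyclic) → match; 3× O (acyclic) → no.
That gives 5 matching atoms.

5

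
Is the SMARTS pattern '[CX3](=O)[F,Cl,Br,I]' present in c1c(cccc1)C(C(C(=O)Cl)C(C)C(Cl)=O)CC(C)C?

Yes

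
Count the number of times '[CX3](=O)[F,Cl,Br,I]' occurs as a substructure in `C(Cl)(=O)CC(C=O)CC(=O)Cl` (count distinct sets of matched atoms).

2

[CX3](=O)[F,Cl,Br,I] is the SMARTS for an acyl halide: a carbonyl carbon bonded to a halogen.
The molecule carries 2 separate instances of an acyl chloride (-C(=O)Cl) meeting every constraint; each maps to a distinct set of atoms, giving 2 matches.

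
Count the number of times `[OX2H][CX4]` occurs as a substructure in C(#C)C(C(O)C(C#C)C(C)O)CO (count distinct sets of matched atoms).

3

[OX2H][CX4] is the SMARTS for an aliphatic alcohol: a hydroxyl oxygen bound to an sp3 (X4) carbon.
The molecule carries 3 separate instances of a hydroxyl group (-OH) meeting every constraint; each maps to a distinct set of atoms, giving 3 matches.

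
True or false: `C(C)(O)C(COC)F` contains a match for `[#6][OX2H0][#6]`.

The pattern [#6][OX2H0][#6] describes an aliphatic oxygen bridging two carbons with no H on the oxygen — an ether.
The molecule carries a methoxy ether (-OCH3), whose atoms satisfy every constraint of the query, so the pattern matches.

True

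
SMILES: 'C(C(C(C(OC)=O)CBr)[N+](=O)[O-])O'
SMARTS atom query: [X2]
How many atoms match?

Check the 13 heavy atoms by environment: 5× C (X4) → no; 1× N (charge +1, X3) → no; 1× O (charge -1, X1) → no; 2× O (X1) → no; 2× O (X2) → match; 1× C (X3) → no; 1× Br (X1) → no.
That gives 2 matching atoms.

2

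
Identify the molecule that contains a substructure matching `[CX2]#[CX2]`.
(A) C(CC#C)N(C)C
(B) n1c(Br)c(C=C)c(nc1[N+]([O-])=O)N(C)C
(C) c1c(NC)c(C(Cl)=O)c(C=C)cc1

A

[CX2]#[CX2] describes a carbon-carbon triple bond (an alkyne).
(A) contains an ethynyl group (-C#CH), which satisfies every atom and bond constraint.
(B) has a vinyl group (-CH=CH2) but the C=C is a double bond; both carbons are CX3, not CX2.
(C) has a vinyl group (-CH=CH2) but the C=C is a double bond; both carbons are CX3, not CX2.
So the answer is (A).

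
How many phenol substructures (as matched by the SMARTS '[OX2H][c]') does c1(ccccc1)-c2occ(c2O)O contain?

2

[OX2H][c] is the SMARTS for a phenol: a hydroxyl oxygen attached to an aromatic carbon.
The molecule carries 2 separate instances of a hydroxyl group (-OH) meeting every constraint; each maps to a distinct set of atoms, giving 2 matches.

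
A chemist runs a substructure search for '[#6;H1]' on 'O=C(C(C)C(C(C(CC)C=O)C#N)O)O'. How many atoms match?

5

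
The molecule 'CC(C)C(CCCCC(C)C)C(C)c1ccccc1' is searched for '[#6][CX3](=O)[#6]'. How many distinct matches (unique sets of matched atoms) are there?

0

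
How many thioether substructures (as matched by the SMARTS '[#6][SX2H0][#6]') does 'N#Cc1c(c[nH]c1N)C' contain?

0

[#6][SX2H0][#6] is the SMARTS for a thioether: an aliphatic sulfur bridging two carbons with no H on the sulfur.
No fragment in the molecule satisfies every constraint, giving 0 matches.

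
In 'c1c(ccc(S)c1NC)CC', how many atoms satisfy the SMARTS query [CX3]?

0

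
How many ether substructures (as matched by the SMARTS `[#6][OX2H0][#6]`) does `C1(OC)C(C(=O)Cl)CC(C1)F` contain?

[#6][OX2H0][#6] is the SMARTS for an ether: an aliphatic oxygen bridging two carbons with no H on the oxygen.
Exactly one fragment in the molecule meets all constraints, giving 1 match.

1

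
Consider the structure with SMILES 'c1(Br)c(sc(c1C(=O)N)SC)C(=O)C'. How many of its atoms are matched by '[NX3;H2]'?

1

The query [NX3;H2] means: aliphatic N with 3 total connections, two of them H — an -NH2 nitrogen (amine or amide).
Check the 14 heavy atoms by environment: 1× s (aromatic, H0, X2) → no; 4× c (aromatic, H0, X3) → no; 1× Br (H0, X1) → no; 2× C (H0, X3) → no; 2× O (H0, X1) → no; 1× N (H2, X3) → match; 1× S (H0, X2) → no; 2× C (H3, X4) → no.
That gives 1 matching atom.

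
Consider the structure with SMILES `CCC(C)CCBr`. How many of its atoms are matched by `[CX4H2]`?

The query [CX4H2] means: sp3 carbon (X4) with exactly two hydrogens.
Check the 7 heavy atoms by environment: 3× C (H2, X4) → match; 1× C (H1, X4) → no; 2× C (H3, X4) → no; 1× Br (H0, X1) → no.
That gives 3 matching atoms.

3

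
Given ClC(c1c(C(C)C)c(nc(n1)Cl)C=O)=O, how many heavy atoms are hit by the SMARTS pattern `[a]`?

Check the 15 heavy atoms by environment: 2× n (aromatic) → match; 4× c (aromatic) → match; 5× C → no; 2× O → no; 2× Cl → no.
Summing the matching environments: 2 + 4 = 6 matching atoms.

6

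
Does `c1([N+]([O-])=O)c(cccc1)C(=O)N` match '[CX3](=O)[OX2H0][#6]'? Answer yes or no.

The pattern [CX3](=O)[OX2H0][#6] describes a carbonyl carbon bonded to an oxygen that is itself bonded to carbon (no H on that O) — an ester.
The closest candidate here is a primary amide (-C(=O)NH2), but the carbonyl is bonded to N, not to an O-C linkage. No other fragment satisfies the full query, so there is no match.

No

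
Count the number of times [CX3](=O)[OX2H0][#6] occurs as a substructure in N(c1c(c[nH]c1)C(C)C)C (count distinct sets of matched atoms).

0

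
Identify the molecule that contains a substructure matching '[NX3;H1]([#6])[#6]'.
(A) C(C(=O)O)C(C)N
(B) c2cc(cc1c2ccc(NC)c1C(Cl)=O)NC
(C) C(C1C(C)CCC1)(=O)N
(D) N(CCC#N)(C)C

B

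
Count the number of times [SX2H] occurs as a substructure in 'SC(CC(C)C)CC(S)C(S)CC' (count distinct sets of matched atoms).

3

[SX2H] is the SMARTS for a thiol: an aliphatic sulfur with two connections, one being H.
The molecule carries 3 separate instances of a thiol (-SH) meeting every constraint; each maps to a distinct set of atoms, giving 3 matches.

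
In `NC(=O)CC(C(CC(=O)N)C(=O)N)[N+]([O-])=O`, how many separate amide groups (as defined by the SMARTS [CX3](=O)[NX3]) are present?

[CX3](=O)[NX3] is the SMARTS for an amide: a carbonyl carbon bonded to a trivalent nitrogen.
The molecule carries 3 separate instances of a primary amide (-C(=O)NH2) meeting every constraint; each maps to a distinct set of atoms, giving 3 matches.

3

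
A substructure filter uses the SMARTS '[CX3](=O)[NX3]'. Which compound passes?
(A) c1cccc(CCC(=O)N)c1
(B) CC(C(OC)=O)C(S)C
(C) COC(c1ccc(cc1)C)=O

[CX3](=O)[NX3] describes a carbonyl carbon bonded to a trivalent nitrogen (an amide).
(A) contains a primary amide (-C(=O)NH2), which satisfies every atom and bond constraint.
(B) has a methyl-ester group (-C(=O)OCH3) but the carbonyl is bonded to O, not to an NX3 nitrogen.
(C) has a methyl-ester group (-C(=O)OCH3) but the carbonyl is bonded to O, not to an NX3 nitrogen.
So the answer is (A).

A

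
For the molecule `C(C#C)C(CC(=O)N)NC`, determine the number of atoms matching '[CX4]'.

4

The query [CX4] means: C with X4: aliphatic carbon with exactly 4 total connections (bonds + H).
Check the 10 heavy atoms by environment: 4× C (X4) → match; 2× C (X2) → no; 1× C (X3) → no; 1× O (X1) → no; 2× N (X3) → no.
That gives 4 matching atoms.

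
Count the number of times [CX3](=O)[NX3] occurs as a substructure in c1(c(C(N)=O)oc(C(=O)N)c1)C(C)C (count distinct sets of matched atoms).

[CX3](=O)[NX3] is the SMARTS for an amide: a carbonyl carbon bonded to a trivalent nitrogen.
The molecule carries 2 separate instances of a primary amide (-C(=O)NH2) meeting every constraint; each maps to a distinct set of atoms, giving 2 matches.

2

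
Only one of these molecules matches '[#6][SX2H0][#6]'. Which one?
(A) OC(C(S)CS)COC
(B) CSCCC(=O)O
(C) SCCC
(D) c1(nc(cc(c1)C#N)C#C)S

[#6][SX2H0][#6] describes an aliphatic sulfur bridging two carbons with no H on the sulfur (a thioether).
(A) has a thiol (-SH) but the sulfur has H1, not H0 bridging two carbons.
(B) contains a methylthio ether (-SCH3), which satisfies every atom and bond constraint.
(C) has a thiol (-SH) but the sulfur has H1, not H0 bridging two carbons.
(D) has a thiol (-SH) but the sulfur has H1, not H0 bridging two carbons.
So the answer is (B).

B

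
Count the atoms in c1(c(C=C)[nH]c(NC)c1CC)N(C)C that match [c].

4

Check the 14 heavy atoms by environment: 1× n (aromatic) → no; 4× c (aromatic) → match; 7× C → no; 2× N → no.
That gives 4 matching atoms.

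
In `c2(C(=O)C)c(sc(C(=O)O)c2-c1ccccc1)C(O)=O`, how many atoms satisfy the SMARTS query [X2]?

3

The query [X2] means: any atom with exactly two total connections (bonds + H).
Check the 20 heavy atoms by environment: 1× s (aromatic, X2) → match; 10× c (aromatic, X3) → no; 3× C (X3) → no; 3× O (X1) → no; 1× C (X4) → no; 2× O (X2) → match.
Summing the matching environments: 1 + 2 = 3 matching atoms.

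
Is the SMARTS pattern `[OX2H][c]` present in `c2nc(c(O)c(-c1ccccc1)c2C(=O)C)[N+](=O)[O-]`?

The pattern [OX2H][c] describes a hydroxyl oxygen attached to an aromatic carbon — a phenol.
The molecule carries a hydroxyl group (-OH), whose atoms satisfy every constraint of the query, so the pattern matches.

Yes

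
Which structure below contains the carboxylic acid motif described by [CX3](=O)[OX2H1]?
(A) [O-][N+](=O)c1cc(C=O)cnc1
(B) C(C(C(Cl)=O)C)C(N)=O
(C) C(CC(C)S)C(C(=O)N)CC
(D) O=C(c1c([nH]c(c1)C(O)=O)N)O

D

[CX3](=O)[OX2H1] describes an sp2 carbon double-bonded to O and single-bonded to an -OH oxygen (a carboxylic acid).
(A) has an aldehyde (-CHO) but there is no singly-bonded oxygen on the carbonyl carbon.
(B) has an acyl chloride (-C(=O)Cl) but the carbonyl is bonded to Cl, not to an -OH oxygen.
(C) has a primary amide (-C(=O)NH2) but the carbonyl is bonded to N, not to an -OH oxygen.
(D) contains a carboxylic acid group (-C(=O)OH), which satisfies every atom and bond constraint.
So the answer is (D).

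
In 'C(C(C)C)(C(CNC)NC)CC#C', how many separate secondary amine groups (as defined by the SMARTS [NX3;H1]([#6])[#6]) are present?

2

[NX3;H1]([#6])[#6] is the SMARTS for a secondary amine: a trivalent nitrogen with one H, bonded to two carbons.
The molecule carries 2 separate instances of an N-methylamino group (-NHCH3) meeting every constraint; each maps to a distinct set of atoms, giving 2 matches.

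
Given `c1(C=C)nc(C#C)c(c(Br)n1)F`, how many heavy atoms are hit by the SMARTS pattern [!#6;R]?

The query [!#6;R] means: non-carbon atom that is part of a ring.
Check the 12 heavy atoms by environment: 2× n (aromatic, in 6-ring) → match; 4× c (aromatic, in 6-ring) → no; 4× C (acyclic) → no; 1× Br (acyclic) → no; 1× F (acyclic) → no.
That gives 2 matching atoms.

2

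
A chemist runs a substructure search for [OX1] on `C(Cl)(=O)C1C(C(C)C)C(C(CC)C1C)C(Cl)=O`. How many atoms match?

2

Check the 17 heavy atoms by environment: 11× C (X4) → no; 2× C (X3) → no; 2× O (X1) → match; 2× Cl (X1) → no.
That gives 2 matching atoms.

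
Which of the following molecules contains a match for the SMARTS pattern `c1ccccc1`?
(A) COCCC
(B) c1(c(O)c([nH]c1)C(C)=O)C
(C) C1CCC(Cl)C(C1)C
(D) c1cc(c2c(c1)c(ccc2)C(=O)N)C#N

D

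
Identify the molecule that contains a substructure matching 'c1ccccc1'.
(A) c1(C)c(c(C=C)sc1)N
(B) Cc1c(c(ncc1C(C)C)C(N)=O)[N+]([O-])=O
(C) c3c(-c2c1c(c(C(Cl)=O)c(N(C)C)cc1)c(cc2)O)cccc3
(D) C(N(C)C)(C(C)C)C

C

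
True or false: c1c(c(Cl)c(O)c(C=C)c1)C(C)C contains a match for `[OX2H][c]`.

True

The pattern [OX2H][c] describes a hydroxyl oxygen attached to an aromatic carbon — a phenol.
The molecule carries a hydroxyl group (-OH), whose atoms satisfy every constraint of the query, so the pattern matches.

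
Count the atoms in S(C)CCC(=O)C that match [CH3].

2

The query [CH3] means: aliphatic carbon with exactly three hydrogens.
Check the 7 heavy atoms by environment: 2× C (H2) → no; 1× S (H0) → no; 2× C (H3) → match; 1× C (H0) → no; 1× O (H0) → no.
That gives 2 matching atoms.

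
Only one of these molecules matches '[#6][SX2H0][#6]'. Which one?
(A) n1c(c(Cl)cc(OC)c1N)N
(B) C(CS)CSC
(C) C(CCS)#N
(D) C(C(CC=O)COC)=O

B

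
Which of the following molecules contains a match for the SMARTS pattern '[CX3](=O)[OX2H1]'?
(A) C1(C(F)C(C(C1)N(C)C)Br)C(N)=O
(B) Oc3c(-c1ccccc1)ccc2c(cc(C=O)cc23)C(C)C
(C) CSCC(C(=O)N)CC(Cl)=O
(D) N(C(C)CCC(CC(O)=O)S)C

D

[CX3](=O)[OX2H1] describes an sp2 carbon double-bonded to O and single-bonded to an -OH oxygen (a carboxylic acid).
(A) has a primary amide (-C(=O)NH2) but the carbonyl is bonded to N, not to an -OH oxygen.
(B) has an aldehyde (-CHO) but there is no singly-bonded oxygen on the carbonyl carbon.
(C) has an acyl chloride (-C(=O)Cl) but the carbonyl is bonded to Cl, not to an -OH oxygen.
(D) contains a carboxylic acid group (-C(=O)OH), which satisfies every atom and bond constraint.
So the answer is (D).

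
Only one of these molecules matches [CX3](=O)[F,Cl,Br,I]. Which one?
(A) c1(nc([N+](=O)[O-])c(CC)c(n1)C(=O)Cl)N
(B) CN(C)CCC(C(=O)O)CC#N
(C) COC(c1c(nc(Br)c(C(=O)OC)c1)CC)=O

[CX3](=O)[F,Cl,Br,I] describes a carbonyl carbon bonded to a halogen (an acyl halide).
(A) contains an acyl chloride (-C(=O)Cl), which satisfies every atom and bond constraint.
(B) has a carboxylic acid group (-C(=O)OH) but the carbonyl is bonded to -OH, not to a halogen.
(C) has a methyl-ester group (-C(=O)OCH3) but the carbonyl is bonded to -O-C, not to a halogen.
So the answer is (A).

A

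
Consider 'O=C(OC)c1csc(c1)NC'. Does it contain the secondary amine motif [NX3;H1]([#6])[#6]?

Yes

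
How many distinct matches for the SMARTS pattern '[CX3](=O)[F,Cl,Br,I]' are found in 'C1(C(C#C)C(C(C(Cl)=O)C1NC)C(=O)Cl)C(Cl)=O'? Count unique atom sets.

3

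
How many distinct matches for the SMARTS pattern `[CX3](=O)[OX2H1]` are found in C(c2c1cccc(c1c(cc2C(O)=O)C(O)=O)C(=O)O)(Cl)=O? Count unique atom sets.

3

[CX3](=O)[OX2H1] is the SMARTS for a carboxylic acid: an sp2 carbon double-bonded to O and single-bonded to an -OH oxygen.
The molecule carries 3 separate instances of a carboxylic acid group (-C(=O)OH) meeting every constraint; each maps to a distinct set of atoms, giving 3 matches.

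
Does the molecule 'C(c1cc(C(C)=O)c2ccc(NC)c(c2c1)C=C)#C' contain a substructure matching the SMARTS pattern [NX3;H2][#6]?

No

The pattern [NX3;H2][#6] describes a trivalent nitrogen with two H attached to carbon — a primary amine.
The closest candidate here is an N-methylamino group (-NHCH3), but the nitrogen bears two carbons and only one H (H1), not H2. No other fragment satisfies the full query, so there is no match.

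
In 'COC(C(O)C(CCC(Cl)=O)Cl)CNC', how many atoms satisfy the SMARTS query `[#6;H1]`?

The query [#6;H1] means: any carbon bearing exactly one hydrogen.
Check the 15 heavy atoms by environment: 3× C (H2) → no; 3× C (H1) → match; 2× Cl (H0) → no; 1× C (H0) → no; 2× O (H0) → no; 1× O (H1) → no; 2× C (H3) → no; 1× N (H1) → no.
That gives 3 matching atoms.

3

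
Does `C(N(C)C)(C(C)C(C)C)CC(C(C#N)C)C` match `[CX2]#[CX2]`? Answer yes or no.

The pattern [CX2]#[CX2] describes a carbon-carbon triple bond — an alkyne.
The closest candidate here is a nitrile (-C#N), but the triple bond is C#N, not C#C. No other fragment satisfies the full query, so there is no match.

No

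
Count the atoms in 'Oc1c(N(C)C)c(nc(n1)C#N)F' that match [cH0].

4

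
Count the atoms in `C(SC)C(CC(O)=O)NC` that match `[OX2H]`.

1

Check the 10 heavy atoms by environment: 2× C (H2, X4) → no; 1× C (H1, X4) → no; 1× C (H0, X3) → no; 1× O (H0, X1) → no; 1× O (H1, X2) → match; 1× S (H0, X2) → no; 2× C (H3, X4) → no; 1× N (H1, X3) → no.
That gives 1 matching atom.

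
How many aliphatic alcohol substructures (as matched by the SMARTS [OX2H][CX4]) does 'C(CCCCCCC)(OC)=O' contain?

[OX2H][CX4] is the SMARTS for an aliphatic alcohol: a hydroxyl oxygen bound to an sp3 (X4) carbon.
No fragment in the molecule satisfies every constraint, giving 0 matches.

0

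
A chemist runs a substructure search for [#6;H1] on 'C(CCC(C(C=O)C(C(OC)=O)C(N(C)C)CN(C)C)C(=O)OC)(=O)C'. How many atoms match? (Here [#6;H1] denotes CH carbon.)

Check the 26 heavy atoms by environment: 3× C (H2) → no; 5× C (H1) → match; 3× C (H0) → no; 6× O (H0) → no; 7× C (H3) → no; 2× N (H0) → no.
That gives 5 matching atoms.

5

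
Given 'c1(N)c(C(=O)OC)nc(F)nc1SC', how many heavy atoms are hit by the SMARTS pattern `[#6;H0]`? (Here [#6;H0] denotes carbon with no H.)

The query [#6;H0] means: any carbon with no attached hydrogen.
Check the 14 heavy atoms by environment: 2× n (aromatic, H0) → no; 4× c (aromatic, H0) → match; 1× N (H2) → no; 1× F (H0) → no; 1× C (H0) → match; 2× O (H0) → no; 2× C (H3) → no; 1× S (H0) → no.
Summing the matching environments: 4 + 1 = 5 matching atoms.

5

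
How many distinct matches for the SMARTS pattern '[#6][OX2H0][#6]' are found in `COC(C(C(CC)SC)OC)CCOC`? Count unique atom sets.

3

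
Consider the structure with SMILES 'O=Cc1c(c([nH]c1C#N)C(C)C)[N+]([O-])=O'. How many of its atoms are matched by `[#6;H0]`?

5

Check the 15 heavy atoms by environment: 1× n (aromatic, H1) → no; 4× c (aromatic, H0) → match; 2× C (H1) → no; 2× O (H0) → no; 1× N (charge +1, H0) → no; 1× O (charge -1, H0) → no; 2× C (H3) → no; 1× C (H0) → match; 1× N (H0) → no.
Summing the matching environments: 4 + 1 = 5 matching atoms.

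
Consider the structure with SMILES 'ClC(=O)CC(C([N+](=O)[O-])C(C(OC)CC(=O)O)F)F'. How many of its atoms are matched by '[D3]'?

7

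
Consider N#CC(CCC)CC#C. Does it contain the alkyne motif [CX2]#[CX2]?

The pattern [CX2]#[CX2] describes a carbon-carbon triple bond — an alkyne.
The molecule carries an ethynyl group (-C#CH), whose atoms satisfy every constraint of the query, so the pattern matches.

Yes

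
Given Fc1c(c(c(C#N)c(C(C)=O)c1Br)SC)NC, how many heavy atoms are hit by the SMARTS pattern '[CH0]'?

2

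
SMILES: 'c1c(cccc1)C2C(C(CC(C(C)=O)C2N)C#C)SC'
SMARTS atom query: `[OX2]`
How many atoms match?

0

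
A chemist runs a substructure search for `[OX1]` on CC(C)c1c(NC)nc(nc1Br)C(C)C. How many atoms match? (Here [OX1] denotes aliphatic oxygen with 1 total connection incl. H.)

The query [OX1] means: aliphatic oxygen with one total connection — typically a carbonyl =O or an oxide.
Check the 15 heavy atoms by environment: 2× n (aromatic, X2) → no; 4× c (aromatic, X3) → no; 7× C (X4) → no; 1× Br (X1) → no; 1× N (X3) → no.
No environment satisfies the query, so 0 matching atoms.

0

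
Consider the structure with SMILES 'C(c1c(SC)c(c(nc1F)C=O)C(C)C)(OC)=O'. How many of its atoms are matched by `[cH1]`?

0

The query [cH1] means: aromatic carbon bearing exactly one hydrogen.
Check the 18 heavy atoms by environment: 1× n (aromatic, H0) → no; 5× c (aromatic, H0) → no; 1× C (H0) → no; 3× O (H0) → no; 4× C (H3) → no; 2× C (H1) → no; 1× F (H0) → no; 1× S (H0) → no.
No environment satisfies the query, so 0 matching atoms.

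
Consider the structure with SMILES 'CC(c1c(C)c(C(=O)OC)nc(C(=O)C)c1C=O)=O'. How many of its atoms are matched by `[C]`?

8

The query [C] means: uppercase C matches aliphatic (non-aromatic) carbon only.
Check the 19 heavy atoms by environment: 1× n (aromatic) → no; 5× c (aromatic) → no; 8× C → match; 5× O → no.
That gives 8 matching atoms.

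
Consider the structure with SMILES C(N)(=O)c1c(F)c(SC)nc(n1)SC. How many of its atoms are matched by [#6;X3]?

5

Check the 14 heavy atoms by environment: 2× n (aromatic, X2) → no; 4× c (aromatic, X3) → match; 2× S (X2) → no; 2× C (X4) → no; 1× C (X3) → match; 1× O (X1) → no; 1× N (X3) → no; 1× F (X1) → no.
Summing the matching environments: 4 + 1 = 5 matching atoms.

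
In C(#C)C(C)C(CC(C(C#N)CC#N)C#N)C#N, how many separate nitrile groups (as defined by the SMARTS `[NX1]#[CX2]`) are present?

[NX1]#[CX2] is the SMARTS for a nitrile: a nitrogen triple-bonded to a two-connected carbon.
The molecule carries 4 separate instances of a nitrile (-C#N) meeting every constraint; each maps to a distinct set of atoms, giving 4 matches.

4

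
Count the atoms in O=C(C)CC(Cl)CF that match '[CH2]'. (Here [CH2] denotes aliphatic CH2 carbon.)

2

The query [CH2] means: aliphatic carbon with exactly two hydrogens.
Check the 8 heavy atoms by environment: 2× C (H2) → match; 1× C (H1) → no; 1× C (H0) → no; 1× O (H0) → no; 1× C (H3) → no; 1× Cl (H0) → no; 1× F (H0) → no.
That gives 2 matching atoms.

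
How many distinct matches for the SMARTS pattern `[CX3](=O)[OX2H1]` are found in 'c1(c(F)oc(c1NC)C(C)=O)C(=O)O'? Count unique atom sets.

[CX3](=O)[OX2H1] is the SMARTS for a carboxylic acid: an sp2 carbon double-bonded to O and single-bonded to an -OH oxygen.
Exactly one fragment in the molecule meets all constraints, giving 1 match.

1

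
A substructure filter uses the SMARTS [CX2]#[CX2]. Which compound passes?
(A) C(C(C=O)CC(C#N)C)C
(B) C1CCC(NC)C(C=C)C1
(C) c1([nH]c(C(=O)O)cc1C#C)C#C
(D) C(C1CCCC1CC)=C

C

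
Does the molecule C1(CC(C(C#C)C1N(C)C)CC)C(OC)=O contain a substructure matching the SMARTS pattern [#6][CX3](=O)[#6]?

The pattern [#6][CX3](=O)[#6] describes a carbonyl carbon (no H) flanked by two carbons — a ketone.
The closest candidate here is a methyl-ester group (-C(=O)OCH3), but one neighbour of the carbonyl carbon is O, not C. No other fragment satisfies the full query, so there is no match.

No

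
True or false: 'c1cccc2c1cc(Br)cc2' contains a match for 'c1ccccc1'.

True

The pattern c1ccccc1 describes six aromatic carbons in a ring — a benzene ring.
The required atom environment is present in the molecule, so the pattern matches.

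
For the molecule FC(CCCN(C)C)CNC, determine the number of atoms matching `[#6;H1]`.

The query [#6;H1] means: any carbon bearing exactly one hydrogen.
Check the 11 heavy atoms by environment: 4× C (H2) → no; 1× C (H1) → match; 1× F (H0) → no; 1× N (H1) → no; 3× C (H3) → no; 1× N (H0) → no.
That gives 1 matching atom.

1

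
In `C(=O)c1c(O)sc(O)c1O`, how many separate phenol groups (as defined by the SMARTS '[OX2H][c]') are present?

3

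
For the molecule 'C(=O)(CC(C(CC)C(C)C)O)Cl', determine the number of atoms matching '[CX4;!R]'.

Check the 12 heavy atoms by environment: 8× C (X4, acyclic) → match; 1× O (X2, acyclic) → no; 1× C (X3, acyclic) → no; 1× O (X1, acyclic) → no; 1× Cl (X1, acyclic) → no.
That gives 8 matching atoms.

8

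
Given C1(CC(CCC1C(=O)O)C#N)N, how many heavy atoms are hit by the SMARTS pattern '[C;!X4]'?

Check the 12 heavy atoms by environment: 6× C (X4) → no; 1× C (X3) → match; 1× O (X1) → no; 1× O (X2) → no; 1× C (X2) → match; 1× N (X1) → no; 1× N (X3) → no.
Summing the matching environments: 1 + 1 = 2 matching atoms.

2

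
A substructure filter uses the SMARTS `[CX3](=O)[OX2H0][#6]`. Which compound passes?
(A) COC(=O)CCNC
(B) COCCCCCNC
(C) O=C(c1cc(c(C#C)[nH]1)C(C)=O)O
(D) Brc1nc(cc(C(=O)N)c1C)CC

A

[CX3](=O)[OX2H0][#6] describes a carbonyl carbon bonded to an oxygen that is itself bonded to carbon (no H on that O) (an ester).
(A) contains a methyl-ester group (-C(=O)OCH3), which satisfies every atom and bond constraint.
(B) has a methoxy ether (-OCH3) but the ether oxygen is not adjacent to a C=O carbon.
(C) has a carboxylic acid group (-C(=O)OH) but the singly-bonded O carries H (OX2H1, not H0).
(D) has a primary amide (-C(=O)NH2) but the carbonyl is bonded to N, not to an O-C linkage.
So the answer is (A).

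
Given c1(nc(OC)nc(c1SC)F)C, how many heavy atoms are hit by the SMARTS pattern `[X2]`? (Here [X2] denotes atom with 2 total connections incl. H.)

4

The query [X2] means: any atom with exactly two total connections (bonds + H).
Check the 12 heavy atoms by environment: 2× n (aromatic, X2) → match; 4× c (aromatic, X3) → no; 1× O (X2) → match; 3× C (X4) → no; 1× S (X2) → match; 1× F (X1) → no.
Summing the matching environments: 2 + 1 + 1 = 4 matching atoms.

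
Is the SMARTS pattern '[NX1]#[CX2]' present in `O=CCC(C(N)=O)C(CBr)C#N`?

Yes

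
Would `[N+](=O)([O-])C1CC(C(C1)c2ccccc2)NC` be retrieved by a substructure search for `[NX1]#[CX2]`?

No

The pattern [NX1]#[CX2] describes a nitrogen triple-bonded to a two-connected carbon — a nitrile.
The closest candidate here is a nitro group (-[N+](=O)[O-]), but there is no C#N triple bond. No other fragment satisfies the full query, so there is no match.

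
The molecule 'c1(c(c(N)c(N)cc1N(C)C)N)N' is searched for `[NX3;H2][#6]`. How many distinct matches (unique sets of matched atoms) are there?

4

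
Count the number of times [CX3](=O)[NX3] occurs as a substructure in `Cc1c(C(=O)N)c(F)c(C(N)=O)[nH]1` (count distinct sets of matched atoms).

[CX3](=O)[NX3] is the SMARTS for an amide: a carbonyl carbon bonded to a trivalent nitrogen.
The molecule carries 2 separate instances of a primary amide (-C(=O)NH2) meeting every constraint; each maps to a distinct set of atoms, giving 2 matches.

2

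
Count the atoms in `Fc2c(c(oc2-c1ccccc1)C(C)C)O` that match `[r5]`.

5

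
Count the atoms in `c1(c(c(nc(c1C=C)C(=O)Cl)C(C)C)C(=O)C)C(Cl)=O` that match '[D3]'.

The query [D3] means: atom with exactly three heavy-atom neighbours.
Check the 20 heavy atoms by environment: 1× n (aromatic, D2) → no; 5× c (aromatic, D3) → match; 4× C (D3) → match; 3× O (D1) → no; 2× Cl (D1) → no; 4× C (D1) → no; 1× C (D2) → no.
Summing the matching environments: 5 + 4 = 9 matching atoms.

9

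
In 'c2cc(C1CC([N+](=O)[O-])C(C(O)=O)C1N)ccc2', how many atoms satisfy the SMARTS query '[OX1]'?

3

Check the 18 heavy atoms by environment: 5× C (X4) → no; 6× c (aromatic, X3) → no; 1× N (charge +1, X3) → no; 1× O (charge -1, X1) → match; 2× O (X1) → match; 1× N (X3) → no; 1× C (X3) → no; 1× O (X2) → no.
Summing the matching environments: 1 + 2 = 3 matching atoms.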